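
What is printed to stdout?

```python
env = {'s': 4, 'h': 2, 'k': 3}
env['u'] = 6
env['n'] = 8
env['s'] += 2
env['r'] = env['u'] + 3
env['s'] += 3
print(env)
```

{'s': 9, 'h': 2, 'k': 3, 'u': 6, 'n': 8, 'r': 9}

env['u'] = 6 → {'s': 4, 'h': 2, 'k': 3, 'u': 6}
env['n'] = 8 → {'s': 4, 'h': 2, 'k': 3, 'u': 6, 'n': 8}
env['s'] = 4+2 = 6 → {'s': 6, 'h': 2, 'k': 3, 'u': 6, 'n': 8}
env['r'] = env['u']+3 = 9 → {'s': 6, 'h': 2, 'k': 3, 'u': 6, 'n': 8, 'r': 9}
env['s'] = 6+3 = 9 → {'s': 9, 'h': 2, 'k': 3, 'u': 6, 'n': 8, 'r': 9}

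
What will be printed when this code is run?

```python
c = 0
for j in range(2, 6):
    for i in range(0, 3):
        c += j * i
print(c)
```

j=2,i=0: c = 0+0 = 0
j=2,i=1: c = 0+2 = 2
j=2,i=2: c = 2+4 = 6
j=3,i=0: c = 6+0 = 6
j=3,i=1: c = 6+3 = 9
j=3,i=2: c = 9+6 = 15
j=4,i=0: c = 15+0 = 15
j=4,i=1: c = 15+4 = 19
j=4,i=2: c = 19+8 = 27
j=5,i=0: c = 27+0 = 27
j=5,i=1: c = 27+5 = 32
j=5,i=2: c = 32+10 = 42

42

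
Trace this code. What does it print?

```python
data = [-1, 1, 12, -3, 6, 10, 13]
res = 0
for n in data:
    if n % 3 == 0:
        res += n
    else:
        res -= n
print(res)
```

-8

n=-1: not %3==0, res = 0-(-1) = 1
n=1: not %3==0, res = 1-1 = 0
n=12: %3==0, res = 0+12 = 12
n=-3: %3==0, res = 12+(-3) = 9
n=6: %3==0, res = 9+6 = 15
n=10: not %3==0, res = 15-10 = 5
n=13: not %3==0, res = 5-13 = -8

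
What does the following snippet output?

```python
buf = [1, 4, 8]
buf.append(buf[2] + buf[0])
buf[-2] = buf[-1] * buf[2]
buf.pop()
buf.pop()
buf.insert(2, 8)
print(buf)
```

[1, 4, 8]

append buf[2]+buf[0] = 8+1 = 9 → [1, 4, 8, 9]
buf[-2] = buf[-1]*buf[2] = 9*8 = 72 → [1, 4, 72, 9]
pop() removes 9 → [1, 4, 72]
pop() removes 72 → [1, 4]
insert 8 at 2 → [1, 4, 8]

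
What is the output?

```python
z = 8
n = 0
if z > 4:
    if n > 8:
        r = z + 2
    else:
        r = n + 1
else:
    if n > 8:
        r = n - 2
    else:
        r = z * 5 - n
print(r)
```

z=8, n=0
z > 4 is True; n > 8 is False
→ r = n + 1 = 1

1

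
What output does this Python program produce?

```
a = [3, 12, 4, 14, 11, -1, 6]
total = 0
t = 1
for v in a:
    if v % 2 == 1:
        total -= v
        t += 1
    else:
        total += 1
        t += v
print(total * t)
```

-360

v=3: odd, total = 0-3 = -3; t=2
v=12: not odd, total = (-3)+1 = -2; t=14
v=4: not odd, total = (-2)+1 = -1; t=18
v=14: not odd, total = (-1)+1 = 0; t=32
v=11: odd, total = 0-11 = -11; t=33
v=-1: odd, total = (-11)-(-1) = -10; t=34
v=6: not odd, total = (-10)+1 = -9; t=40
total*t = (-9)*40 = -360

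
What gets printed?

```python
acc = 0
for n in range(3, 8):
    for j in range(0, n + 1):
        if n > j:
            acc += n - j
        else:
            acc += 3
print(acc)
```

n=3,j=0: 3>0, acc = 0+3 = 3
n=3,j=1: 3>1, acc = 3+2 = 5
n=3,j=2: 3>2, acc = 5+1 = 6
n=3,j=3: not 3>3, acc = 6+3 = 9
n=4,j=0: 4>0, acc = 9+4 = 13
n=4,j=1: 4>1, acc = 13+3 = 16
n=4,j=2: 4>2, acc = 16+2 = 18
n=4,j=3: 4>3, acc = 18+1 = 19
n=4,j=4: not 4>4, acc = 19+3 = 22
n=5,j=0: 5>0, acc = 22+5 = 27
n=5,j=1: 5>1, acc = 27+4 = 31
n=5,j=2: 5>2, acc = 31+3 = 34
n=5,j=3: 5>3, acc = 34+2 = 36
n=5,j=4: 5>4, acc = 36+1 = 37
n=5,j=5: not 5>5, acc = 37+3 = 40
n=6,j=0: 6>0, acc = 40+6 = 46
n=6,j=1: 6>1, acc = 46+5 = 51
n=6,j=2: 6>2, acc = 51+4 = 55
n=6,j=3: 6>3, acc = 55+3 = 58
n=6,j=4: 6>4, acc = 58+2 = 60
n=6,j=5: 6>5, acc = 60+1 = 61
n=6,j=6: not 6>6, acc = 61+3 = 64
n=7,j=0: 7>0, acc = 64+7 = 71
n=7,j=1: 7>1, acc = 71+6 = 77
n=7,j=2: 7>2, acc = 77+5 = 82
n=7,j=3: 7>3, acc = 82+4 = 86
n=7,j=4: 7>4, acc = 86+3 = 89
n=7,j=5: 7>5, acc = 89+2 = 91
n=7,j=6: 7>6, acc = 91+1 = 92
n=7,j=7: not 7>7, acc = 92+3 = 95

95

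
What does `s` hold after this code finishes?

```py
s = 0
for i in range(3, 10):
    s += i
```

42

i=3: s = 0+3 = 3
i=4: s = 3+4 = 7
i=5: s = 7+5 = 12
i=6: s = 12+6 = 18
i=7: s = 18+7 = 25
i=8: s = 25+8 = 33
i=9: s = 33+9 = 42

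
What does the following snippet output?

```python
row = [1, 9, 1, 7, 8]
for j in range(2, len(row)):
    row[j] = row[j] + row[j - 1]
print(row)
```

[1, 9, 10, 17, 25]

j=2: row[2] = 1+9 = 10 → [1, 9, 10, 7, 8]
j=3: row[3] = 7+10 = 17 → [1, 9, 10, 17, 8]
j=4: row[4] = 8+17 = 25 → [1, 9, 10, 17, 25]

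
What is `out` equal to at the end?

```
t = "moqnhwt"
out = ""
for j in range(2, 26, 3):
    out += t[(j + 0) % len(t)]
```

j=2: add t[2]='q' → 'q'
j=5: add t[5]='w' → 'qw'
j=8: add t[1]='o' → 'qwo'
j=11: add t[4]='h' → 'qwoh'
j=14: add t[0]='m' → 'qwohm'
j=17: add t[3]='n' → 'qwohmn'
j=20: add t[6]='t' → 'qwohmnt'
j=23: add t[2]='q' → 'qwohmntq'

'qwohmntq'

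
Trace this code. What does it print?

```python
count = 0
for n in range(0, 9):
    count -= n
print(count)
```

n=0: count = 0-0 = 0
n=1: count = 0-1 = -1
n=2: count = (-1)-2 = -3
n=3: count = (-3)-3 = -6
n=4: count = (-6)-4 = -10
n=5: count = (-10)-5 = -15
n=6: count = (-15)-6 = -21
n=7: count = (-21)-7 = -28
n=8: count = (-28)-8 = -36

-36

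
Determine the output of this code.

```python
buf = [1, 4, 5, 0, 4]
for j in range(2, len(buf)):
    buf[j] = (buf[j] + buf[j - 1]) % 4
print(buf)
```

j=2: buf[2] = (5+4)%4 = 1 → [1, 4, 1, 0, 4]
j=3: buf[3] = (0+1)%4 = 1 → [1, 4, 1, 1, 4]
j=4: buf[4] = (4+1)%4 = 1 → [1, 4, 1, 1, 1]

[1, 4, 1, 1, 1]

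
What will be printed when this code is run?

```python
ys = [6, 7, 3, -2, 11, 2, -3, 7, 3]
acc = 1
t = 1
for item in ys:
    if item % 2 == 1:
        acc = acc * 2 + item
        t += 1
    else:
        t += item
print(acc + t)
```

442

item=6: not odd; t=7
item=7: odd, acc = 1*2+7 = 9; t=8
item=3: odd, acc = 9*2+3 = 21; t=9
item=-2: not odd; t=7
item=11: odd, acc = 21*2+11 = 53; t=8
item=2: not odd; t=10
item=-3: odd, acc = 53*2+(-3) = 103; t=11
item=7: odd, acc = 103*2+7 = 213; t=12
item=3: odd, acc = 213*2+3 = 429; t=13
acc+t = 429+13 = 442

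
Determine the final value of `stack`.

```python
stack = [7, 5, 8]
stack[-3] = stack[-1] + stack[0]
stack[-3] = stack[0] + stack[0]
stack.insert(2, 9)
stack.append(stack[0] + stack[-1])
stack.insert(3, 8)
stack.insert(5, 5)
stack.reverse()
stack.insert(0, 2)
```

stack[-3] = stack[-1]+stack[0] = 8+7 = 15 → [15, 5, 8]
stack[-3] = stack[0]+stack[0] = 15+15 = 30 → [30, 5, 8]
insert 9 at 2 → [30, 5, 9, 8]
append stack[0]+stack[-1] = 30+8 = 38 → [30, 5, 9, 8, 38]
insert 8 at 3 → [30, 5, 9, 8, 8, 38]
insert 5 at 5 → [30, 5, 9, 8, 8, 5, 38]
reverse → [38, 5, 8, 8, 9, 5, 30]
insert 2 at 0 → [2, 38, 5, 8, 8, 9, 5, 30]

[2, 38, 5, 8, 8, 9, 5, 30]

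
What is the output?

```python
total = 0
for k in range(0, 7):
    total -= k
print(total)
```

-21

k=0: total = 0-0 = 0
k=1: total = 0-1 = -1
k=2: total = (-1)-2 = -3
k=3: total = (-3)-3 = -6
k=4: total = (-6)-4 = -10
k=5: total = (-10)-5 = -15
k=6: total = (-15)-6 = -21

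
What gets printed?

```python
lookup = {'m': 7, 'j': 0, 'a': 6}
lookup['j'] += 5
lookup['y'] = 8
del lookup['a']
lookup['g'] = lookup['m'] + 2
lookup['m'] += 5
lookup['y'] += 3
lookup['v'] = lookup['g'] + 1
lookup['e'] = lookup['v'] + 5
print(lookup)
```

{'m': 12, 'j': 5, 'y': 11, 'g': 9, 'v': 10, 'e': 15}

lookup['j'] = 0+5 = 5 → {'m': 7, 'j': 5, 'a': 6}
lookup['y'] = 8 → {'m': 7, 'j': 5, 'a': 6, 'y': 8}
del 'a' → {'m': 7, 'j': 5, 'y': 8}
lookup['g'] = lookup['m']+2 = 9 → {'m': 7, 'j': 5, 'y': 8, 'g': 9}
lookup['m'] = 7+5 = 12 → {'m': 12, 'j': 5, 'y': 8, 'g': 9}
lookup['y'] = 8+3 = 11 → {'m': 12, 'j': 5, 'y': 11, 'g': 9}
lookup['v'] = lookup['g']+1 = 10 → {'m': 12, 'j': 5, 'y': 11, 'g': 9, 'v': 10}
lookup['e'] = lookup['v']+5 = 15 → {'m': 12, 'j': 5, 'y': 11, 'g': 9, 'v': 10, 'e': 15}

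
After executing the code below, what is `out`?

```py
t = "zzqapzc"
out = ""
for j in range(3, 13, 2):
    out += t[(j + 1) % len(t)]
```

'pczaz'

j=3: add t[4]='p' → 'p'
j=5: add t[6]='c' → 'pc'
j=7: add t[1]='z' → 'pcz'
j=9: add t[3]='a' → 'pcza'
j=11: add t[5]='z' → 'pczaz'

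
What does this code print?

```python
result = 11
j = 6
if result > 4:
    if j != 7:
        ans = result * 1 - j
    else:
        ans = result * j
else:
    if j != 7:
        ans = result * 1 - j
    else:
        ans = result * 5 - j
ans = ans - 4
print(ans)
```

result=11, j=6
result > 4 is True; j != 7 is True
→ ans = result * 1 - j = 5
ans = 5-4 = 1

1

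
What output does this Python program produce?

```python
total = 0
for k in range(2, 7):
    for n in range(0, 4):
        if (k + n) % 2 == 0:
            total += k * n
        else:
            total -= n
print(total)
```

40

k=2,n=0: even sum, total = 0+0 = 0
k=2,n=1: odd sum, total = 0-1 = -1
k=2,n=2: even sum, total = (-1)+4 = 3
k=2,n=3: odd sum, total = 3-3 = 0
k=3,n=0: odd sum, total = 0-0 = 0
k=3,n=1: even sum, total = 0+3 = 3
k=3,n=2: odd sum, total = 3-2 = 1
k=3,n=3: even sum, total = 1+9 = 10
k=4,n=0: even sum, total = 10+0 = 10
k=4,n=1: odd sum, total = 10-1 = 9
k=4,n=2: even sum, total = 9+8 = 17
k=4,n=3: odd sum, total = 17-3 = 14
k=5,n=0: odd sum, total = 14-0 = 14
k=5,n=1: even sum, total = 14+5 = 19
k=5,n=2: odd sum, total = 19-2 = 17
k=5,n=3: even sum, total = 17+15 = 32
k=6,n=0: even sum, total = 32+0 = 32
k=6,n=1: odd sum, total = 32-1 = 31
k=6,n=2: even sum, total = 31+12 = 43
k=6,n=3: odd sum, total = 43-3 = 40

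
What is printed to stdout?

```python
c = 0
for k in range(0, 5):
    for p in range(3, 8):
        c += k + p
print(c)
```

k=0,p=3: c = 0+3 = 3
k=0,p=4: c = 3+4 = 7
k=0,p=5: c = 7+5 = 12
k=0,p=6: c = 12+6 = 18
k=0,p=7: c = 18+7 = 25
k=1,p=3: c = 25+4 = 29
k=1,p=4: c = 29+5 = 34
k=1,p=5: c = 34+6 = 40
k=1,p=6: c = 40+7 = 47
k=1,p=7: c = 47+8 = 55
k=2,p=3: c = 55+5 = 60
k=2,p=4: c = 60+6 = 66
k=2,p=5: c = 66+7 = 73
k=2,p=6: c = 73+8 = 81
k=2,p=7: c = 81+9 = 90
k=3,p=3: c = 90+6 = 96
k=3,p=4: c = 96+7 = 103
k=3,p=5: c = 103+8 = 111
k=3,p=6: c = 111+9 = 120
k=3,p=7: c = 120+10 = 130
k=4,p=3: c = 130+7 = 137
k=4,p=4: c = 137+8 = 145
k=4,p=5: c = 145+9 = 154
k=4,p=6: c = 154+10 = 164
k=4,p=7: c = 164+11 = 175

175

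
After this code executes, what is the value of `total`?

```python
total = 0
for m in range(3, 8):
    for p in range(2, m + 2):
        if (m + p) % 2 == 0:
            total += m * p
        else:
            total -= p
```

189

m=3,p=2: odd sum, total = 0-2 = -2
m=3,p=3: even sum, total = (-2)+9 = 7
m=3,p=4: odd sum, total = 7-4 = 3
m=4,p=2: even sum, total = 3+8 = 11
m=4,p=3: odd sum, total = 11-3 = 8
m=4,p=4: even sum, total = 8+16 = 24
m=4,p=5: odd sum, total = 24-5 = 19
m=5,p=2: odd sum, total = 19-2 = 17
m=5,p=3: even sum, total = 17+15 = 32
m=5,p=4: odd sum, total = 32-4 = 28
m=5,p=5: even sum, total = 28+25 = 53
m=5,p=6: odd sum, total = 53-6 = 47
m=6,p=2: even sum, total = 47+12 = 59
m=6,p=3: odd sum, total = 59-3 = 56
m=6,p=4: even sum, total = 56+24 = 80
m=6,p=5: odd sum, total = 80-5 = 75
m=6,p=6: even sum, total = 75+36 = 111
m=6,p=7: odd sum, total = 111-7 = 104
m=7,p=2: odd sum, total = 104-2 = 102
m=7,p=3: even sum, total = 102+21 = 123
m=7,p=4: odd sum, total = 123-4 = 119
m=7,p=5: even sum, total = 119+35 = 154
m=7,p=6: odd sum, total = 154-6 = 148
m=7,p=7: even sum, total = 148+49 = 197
m=7,p=8: odd sum, total = 197-8 = 189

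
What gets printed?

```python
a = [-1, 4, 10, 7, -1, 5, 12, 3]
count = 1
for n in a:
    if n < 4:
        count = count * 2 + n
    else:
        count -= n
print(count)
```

n=-1: <4, count = 1*2+(-1) = 1
n=4: not <4, count = 1-4 = -3
n=10: not <4, count = (-3)-10 = -13
n=7: not <4, count = (-13)-7 = -20
n=-1: <4, count = (-20)*2+(-1) = -41
n=5: not <4, count = (-41)-5 = -46
n=12: not <4, count = (-46)-12 = -58
n=3: <4, count = (-58)*2+3 = -113

-113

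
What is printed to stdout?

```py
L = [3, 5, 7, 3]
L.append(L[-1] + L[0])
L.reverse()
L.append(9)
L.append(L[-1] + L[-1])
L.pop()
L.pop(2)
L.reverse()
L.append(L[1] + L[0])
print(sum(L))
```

38

append L[-1]+L[0] = 3+3 = 6 → [3, 5, 7, 3, 6]
reverse → [6, 3, 7, 5, 3]
append 9 → [6, 3, 7, 5, 3, 9]
append L[-1]+L[-1] = 9+9 = 18 → [6, 3, 7, 5, 3, 9, 18]
pop() removes 18 → [6, 3, 7, 5, 3, 9]
pop(2) removes 7 → [6, 3, 5, 3, 9]
reverse → [9, 3, 5, 3, 6]
append L[1]+L[0] = 3+9 = 12 → [9, 3, 5, 3, 6, 12]
sum = 38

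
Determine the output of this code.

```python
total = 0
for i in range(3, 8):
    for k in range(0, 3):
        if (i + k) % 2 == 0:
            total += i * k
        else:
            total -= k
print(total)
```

i=3,k=0: odd sum, total = 0-0 = 0
i=3,k=1: even sum, total = 0+3 = 3
i=3,k=2: odd sum, total = 3-2 = 1
i=4,k=0: even sum, total = 1+0 = 1
i=4,k=1: odd sum, total = 1-1 = 0
i=4,k=2: even sum, total = 0+8 = 8
i=5,k=0: odd sum, total = 8-0 = 8
i=5,k=1: even sum, total = 8+5 = 13
i=5,k=2: odd sum, total = 13-2 = 11
i=6,k=0: even sum, total = 11+0 = 11
i=6,k=1: odd sum, total = 11-1 = 10
i=6,k=2: even sum, total = 10+12 = 22
i=7,k=0: odd sum, total = 22-0 = 22
i=7,k=1: even sum, total = 22+7 = 29
i=7,k=2: odd sum, total = 29-2 = 27

27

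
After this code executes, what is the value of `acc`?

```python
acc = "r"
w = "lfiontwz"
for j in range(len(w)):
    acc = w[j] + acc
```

'zwtnoiflr'

j=0: prepend 'l' → 'lr'
j=1: prepend 'f' → 'flr'
j=2: prepend 'i' → 'iflr'
j=3: prepend 'o' → 'oiflr'
j=4: prepend 'n' → 'noiflr'
j=5: prepend 't' → 'tnoiflr'
j=6: prepend 'w' → 'wtnoiflr'
j=7: prepend 'z' → 'zwtnoiflr'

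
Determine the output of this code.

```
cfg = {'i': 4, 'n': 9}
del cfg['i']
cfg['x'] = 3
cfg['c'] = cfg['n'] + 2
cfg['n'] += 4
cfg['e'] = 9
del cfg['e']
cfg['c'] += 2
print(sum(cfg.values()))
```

29

del 'i' → {'n': 9}
cfg['x'] = 3 → {'n': 9, 'x': 3}
cfg['c'] = cfg['n']+2 = 11 → {'n': 9, 'x': 3, 'c': 11}
cfg['n'] = 9+4 = 13 → {'n': 13, 'x': 3, 'c': 11}
cfg['e'] = 9 → {'n': 13, 'x': 3, 'c': 11, 'e': 9}
del 'e' → {'n': 13, 'x': 3, 'c': 11}
cfg['c'] = 11+2 = 13 → {'n': 13, 'x': 3, 'c': 13}
sum of values = 29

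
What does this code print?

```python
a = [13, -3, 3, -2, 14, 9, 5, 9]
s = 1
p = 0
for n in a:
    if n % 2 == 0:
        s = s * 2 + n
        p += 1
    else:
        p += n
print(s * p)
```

532

n=13: not even; p=13
n=-3: not even; p=10
n=3: not even; p=13
n=-2: even, s = 1*2+(-2) = 0; p=14
n=14: even, s = 0*2+14 = 14; p=15
n=9: not even; p=24
n=5: not even; p=29
n=9: not even; p=38
s*p = 14*38 = 532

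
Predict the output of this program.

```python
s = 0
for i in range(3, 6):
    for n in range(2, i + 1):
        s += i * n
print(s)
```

121

i=3,n=2: s = 0+6 = 6
i=3,n=3: s = 6+9 = 15
i=4,n=2: s = 15+8 = 23
i=4,n=3: s = 23+12 = 35
i=4,n=4: s = 35+16 = 51
i=5,n=2: s = 51+10 = 61
i=5,n=3: s = 61+15 = 76
i=5,n=4: s = 76+20 = 96
i=5,n=5: s = 96+25 = 121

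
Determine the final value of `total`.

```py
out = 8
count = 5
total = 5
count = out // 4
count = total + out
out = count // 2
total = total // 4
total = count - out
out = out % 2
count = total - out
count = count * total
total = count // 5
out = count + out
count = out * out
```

9

count = 8//4 = 2
count = 5+8 = 13
out = 13//2 = 6
total = 5//4 = 1
total = 13-6 = 7
out = 6%2 = 0
count = 7-0 = 7
count = 7*7 = 49
total = 49//5 = 9
out = 49+0 = 49
count = 49*49 = 2401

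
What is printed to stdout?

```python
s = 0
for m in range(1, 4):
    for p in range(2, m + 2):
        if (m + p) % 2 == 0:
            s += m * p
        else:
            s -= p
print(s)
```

2

m=1,p=2: odd sum, s = 0-2 = -2
m=2,p=2: even sum, s = (-2)+4 = 2
m=2,p=3: odd sum, s = 2-3 = -1
m=3,p=2: odd sum, s = (-1)-2 = -3
m=3,p=3: even sum, s = (-3)+9 = 6
m=3,p=4: odd sum, s = 6-4 = 2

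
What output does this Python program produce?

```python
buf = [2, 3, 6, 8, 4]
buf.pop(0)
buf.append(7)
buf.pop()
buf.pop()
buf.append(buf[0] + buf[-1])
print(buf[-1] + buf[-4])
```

14

pop(0) removes 2 → [3, 6, 8, 4]
append 7 → [3, 6, 8, 4, 7]
pop() removes 7 → [3, 6, 8, 4]
pop() removes 4 → [3, 6, 8]
append buf[0]+buf[-1] = 3+8 = 11 → [3, 6, 8, 11]
buf[-1]+buf[-4] = 11+3 = 14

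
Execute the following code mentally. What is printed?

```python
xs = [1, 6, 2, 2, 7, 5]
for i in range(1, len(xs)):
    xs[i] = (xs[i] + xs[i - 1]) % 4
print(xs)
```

i=1: xs[1] = (6+1)%4 = 3 → [1, 3, 2, 2, 7, 5]
i=2: xs[2] = (2+3)%4 = 1 → [1, 3, 1, 2, 7, 5]
i=3: xs[3] = (2+1)%4 = 3 → [1, 3, 1, 3, 7, 5]
i=4: xs[4] = (7+3)%4 = 2 → [1, 3, 1, 3, 2, 5]
i=5: xs[5] = (5+2)%4 = 3 → [1, 3, 1, 3, 2, 3]

[1, 3, 1, 3, 2, 3]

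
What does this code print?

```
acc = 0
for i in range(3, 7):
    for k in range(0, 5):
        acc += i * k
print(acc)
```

i=3,k=0: acc = 0+0 = 0
i=3,k=1: acc = 0+3 = 3
i=3,k=2: acc = 3+6 = 9
i=3,k=3: acc = 9+9 = 18
i=3,k=4: acc = 18+12 = 30
i=4,k=0: acc = 30+0 = 30
i=4,k=1: acc = 30+4 = 34
i=4,k=2: acc = 34+8 = 42
i=4,k=3: acc = 42+12 = 54
i=4,k=4: acc = 54+16 = 70
i=5,k=0: acc = 70+0 = 70
i=5,k=1: acc = 70+5 = 75
i=5,k=2: acc = 75+10 = 85
i=5,k=3: acc = 85+15 = 100
i=5,k=4: acc = 100+20 = 120
i=6,k=0: acc = 120+0 = 120
i=6,k=1: acc = 120+6 = 126
i=6,k=2: acc = 126+12 = 138
i=6,k=3: acc = 138+18 = 156
i=6,k=4: acc = 156+24 = 180

180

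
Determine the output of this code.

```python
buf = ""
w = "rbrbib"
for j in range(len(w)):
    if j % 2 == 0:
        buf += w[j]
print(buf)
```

j=0: add 'r' → 'r'
j=1: skip
j=2: add 'r' → 'rr'
j=3: skip
j=4: add 'i' → 'rri'
j=5: skip

rri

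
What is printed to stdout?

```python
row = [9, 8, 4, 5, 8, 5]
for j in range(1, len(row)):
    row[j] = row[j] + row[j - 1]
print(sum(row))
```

146

j=1: row[1] = 8+9 = 17 → [9, 17, 4, 5, 8, 5]
j=2: row[2] = 4+17 = 21 → [9, 17, 21, 5, 8, 5]
j=3: row[3] = 5+21 = 26 → [9, 17, 21, 26, 8, 5]
j=4: row[4] = 8+26 = 34 → [9, 17, 21, 26, 34, 5]
j=5: row[5] = 5+34 = 39 → [9, 17, 21, 26, 34, 39]
sum = 146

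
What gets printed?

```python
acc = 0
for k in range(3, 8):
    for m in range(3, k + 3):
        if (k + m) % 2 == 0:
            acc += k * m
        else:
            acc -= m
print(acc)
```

k=3,m=3: even sum, acc = 0+9 = 9
k=3,m=4: odd sum, acc = 9-4 = 5
k=3,m=5: even sum, acc = 5+15 = 20
k=4,m=3: odd sum, acc = 20-3 = 17
k=4,m=4: even sum, acc = 17+16 = 33
k=4,m=5: odd sum, acc = 33-5 = 28
k=4,m=6: even sum, acc = 28+24 = 52
k=5,m=3: even sum, acc = 52+15 = 67
k=5,m=4: odd sum, acc = 67-4 = 63
k=5,m=5: even sum, acc = 63+25 = 88
k=5,m=6: odd sum, acc = 88-6 = 82
k=5,m=7: even sum, acc = 82+35 = 117
k=6,m=3: odd sum, acc = 117-3 = 114
k=6,m=4: even sum, acc = 114+24 = 138
k=6,m=5: odd sum, acc = 138-5 = 133
k=6,m=6: even sum, acc = 133+36 = 169
k=6,m=7: odd sum, acc = 169-7 = 162
k=6,m=8: even sum, acc = 162+48 = 210
k=7,m=3: even sum, acc = 210+21 = 231
k=7,m=4: odd sum, acc = 231-4 = 227
k=7,m=5: even sum, acc = 227+35 = 262
k=7,m=6: odd sum, acc = 262-6 = 256
k=7,m=7: even sum, acc = 256+49 = 305
k=7,m=8: odd sum, acc = 305-8 = 297
k=7,m=9: even sum, acc = 297+63 = 360

360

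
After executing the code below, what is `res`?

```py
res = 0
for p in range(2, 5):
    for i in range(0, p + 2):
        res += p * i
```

102

p=2,i=0: res = 0+0 = 0
p=2,i=1: res = 0+2 = 2
p=2,i=2: res = 2+4 = 6
p=2,i=3: res = 6+6 = 12
p=3,i=0: res = 12+0 = 12
p=3,i=1: res = 12+3 = 15
p=3,i=2: res = 15+6 = 21
p=3,i=3: res = 21+9 = 30
p=3,i=4: res = 30+12 = 42
p=4,i=0: res = 42+0 = 42
p=4,i=1: res = 42+4 = 46
p=4,i=2: res = 46+8 = 54
p=4,i=3: res = 54+12 = 66
p=4,i=4: res = 66+16 = 82
p=4,i=5: res = 82+20 = 102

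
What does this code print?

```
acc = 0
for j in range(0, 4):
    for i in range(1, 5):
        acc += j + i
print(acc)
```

64

j=0,i=1: acc = 0+1 = 1
j=0,i=2: acc = 1+2 = 3
j=0,i=3: acc = 3+3 = 6
j=0,i=4: acc = 6+4 = 10
j=1,i=1: acc = 10+2 = 12
j=1,i=2: acc = 12+3 = 15
j=1,i=3: acc = 15+4 = 19
j=1,i=4: acc = 19+5 = 24
j=2,i=1: acc = 24+3 = 27
j=2,i=2: acc = 27+4 = 31
j=2,i=3: acc = 31+5 = 36
j=2,i=4: acc = 36+6 = 42
j=3,i=1: acc = 42+4 = 46
j=3,i=2: acc = 46+5 = 51
j=3,i=3: acc = 51+6 = 57
j=3,i=4: acc = 57+7 = 64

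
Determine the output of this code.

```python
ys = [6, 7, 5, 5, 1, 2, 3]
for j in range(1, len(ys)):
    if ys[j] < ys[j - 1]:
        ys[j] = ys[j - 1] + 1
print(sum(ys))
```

63

j=1: 7>=6, unchanged → [6, 7, 5, 5, 1, 2, 3]
j=2: 5<7, ys[2] = 7+1 = 8 → [6, 7, 8, 5, 1, 2, 3]
j=3: 5<8, ys[3] = 8+1 = 9 → [6, 7, 8, 9, 1, 2, 3]
j=4: 1<9, ys[4] = 9+1 = 10 → [6, 7, 8, 9, 10, 2, 3]
j=5: 2<10, ys[5] = 10+1 = 11 → [6, 7, 8, 9, 10, 11, 3]
j=6: 3<11, ys[6] = 11+1 = 12 → [6, 7, 8, 9, 10, 11, 12]
sum = 63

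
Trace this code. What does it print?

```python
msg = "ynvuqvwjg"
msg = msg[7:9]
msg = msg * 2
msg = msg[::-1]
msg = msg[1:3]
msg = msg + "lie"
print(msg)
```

jglie

slice [7:9] → 'jg'
repeat ×2 → 'jgjg'
reverse → 'gjgj'
slice [1:3] → 'jg'
+ 'lie' → 'jglie'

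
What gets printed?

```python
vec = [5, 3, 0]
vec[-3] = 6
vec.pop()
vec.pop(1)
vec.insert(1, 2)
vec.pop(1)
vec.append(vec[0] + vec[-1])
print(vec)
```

[6, 12]

vec[-3] = 6 → [6, 3, 0]
pop() removes 0 → [6, 3]
pop(1) removes 3 → [6]
insert 2 at 1 → [6, 2]
pop(1) removes 2 → [6]
append vec[0]+vec[-1] = 6+6 = 12 → [6, 12]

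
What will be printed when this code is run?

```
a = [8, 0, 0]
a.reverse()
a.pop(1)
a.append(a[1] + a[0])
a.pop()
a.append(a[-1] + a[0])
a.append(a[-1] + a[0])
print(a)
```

[0, 8, 8, 8]

reverse → [0, 0, 8]
pop(1) removes 0 → [0, 8]
append a[1]+a[0] = 8+0 = 8 → [0, 8, 8]
pop() removes 8 → [0, 8]
append a[-1]+a[0] = 8+0 = 8 → [0, 8, 8]
append a[-1]+a[0] = 8+0 = 8 → [0, 8, 8, 8]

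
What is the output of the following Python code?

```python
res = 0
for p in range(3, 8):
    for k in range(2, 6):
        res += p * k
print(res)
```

p=3,k=2: res = 0+6 = 6
p=3,k=3: res = 6+9 = 15
p=3,k=4: res = 15+12 = 27
p=3,k=5: res = 27+15 = 42
p=4,k=2: res = 42+8 = 50
p=4,k=3: res = 50+12 = 62
p=4,k=4: res = 62+16 = 78
p=4,k=5: res = 78+20 = 98
p=5,k=2: res = 98+10 = 108
p=5,k=3: res = 108+15 = 123
p=5,k=4: res = 123+20 = 143
p=5,k=5: res = 143+25 = 168
p=6,k=2: res = 168+12 = 180
p=6,k=3: res = 180+18 = 198
p=6,k=4: res = 198+24 = 222
p=6,k=5: res = 222+30 = 252
p=7,k=2: res = 252+14 = 266
p=7,k=3: res = 266+21 = 287
p=7,k=4: res = 287+28 = 315
p=7,k=5: res = 315+35 = 350

350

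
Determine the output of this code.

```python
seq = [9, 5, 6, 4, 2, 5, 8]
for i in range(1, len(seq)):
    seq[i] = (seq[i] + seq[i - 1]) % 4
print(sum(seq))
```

i=1: seq[1] = (5+9)%4 = 2 → [9, 2, 6, 4, 2, 5, 8]
i=2: seq[2] = (6+2)%4 = 0 → [9, 2, 0, 4, 2, 5, 8]
i=3: seq[3] = (4+0)%4 = 0 → [9, 2, 0, 0, 2, 5, 8]
i=4: seq[4] = (2+0)%4 = 2 → [9, 2, 0, 0, 2, 5, 8]
i=5: seq[5] = (5+2)%4 = 3 → [9, 2, 0, 0, 2, 3, 8]
i=6: seq[6] = (8+3)%4 = 3 → [9, 2, 0, 0, 2, 3, 3]
sum = 19

19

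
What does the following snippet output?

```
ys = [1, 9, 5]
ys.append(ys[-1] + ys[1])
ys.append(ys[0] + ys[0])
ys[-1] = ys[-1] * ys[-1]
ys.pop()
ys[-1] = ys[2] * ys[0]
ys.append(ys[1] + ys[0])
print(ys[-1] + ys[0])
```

11

append ys[-1]+ys[1] = 5+9 = 14 → [1, 9, 5, 14]
append ys[0]+ys[0] = 1+1 = 2 → [1, 9, 5, 14, 2]
ys[-1] = ys[-1]*ys[-1] = 2*2 = 4 → [1, 9, 5, 14, 4]
pop() removes 4 → [1, 9, 5, 14]
ys[-1] = ys[2]*ys[0] = 5*1 = 5 → [1, 9, 5, 5]
append ys[1]+ys[0] = 9+1 = 10 → [1, 9, 5, 5, 10]
ys[-1]+ys[0] = 10+1 = 11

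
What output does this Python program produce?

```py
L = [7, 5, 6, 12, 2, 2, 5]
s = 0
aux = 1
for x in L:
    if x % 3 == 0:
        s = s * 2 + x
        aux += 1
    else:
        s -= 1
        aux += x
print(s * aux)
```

312

x=7: not %3==0, s = 0-1 = -1; aux=8
x=5: not %3==0, s = (-1)-1 = -2; aux=13
x=6: %3==0, s = (-2)*2+6 = 2; aux=14
x=12: %3==0, s = 2*2+12 = 16; aux=15
x=2: not %3==0, s = 16-1 = 15; aux=17
x=2: not %3==0, s = 15-1 = 14; aux=19
x=5: not %3==0, s = 14-1 = 13; aux=24
s*aux = 13*24 = 312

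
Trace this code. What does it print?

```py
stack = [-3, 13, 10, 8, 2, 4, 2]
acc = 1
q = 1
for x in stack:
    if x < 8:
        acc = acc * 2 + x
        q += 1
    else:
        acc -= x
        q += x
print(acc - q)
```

-274

x=-3: <8, acc = 1*2+(-3) = -1; q=2
x=13: not <8, acc = (-1)-13 = -14; q=15
x=10: not <8, acc = (-14)-10 = -24; q=25
x=8: not <8, acc = (-24)-8 = -32; q=33
x=2: <8, acc = (-32)*2+2 = -62; q=34
x=4: <8, acc = (-62)*2+4 = -120; q=35
x=2: <8, acc = (-120)*2+2 = -238; q=36
acc-q = (-238)-36 = -274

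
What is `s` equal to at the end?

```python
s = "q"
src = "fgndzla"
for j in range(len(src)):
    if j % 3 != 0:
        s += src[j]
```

'qgnzl'

j=0: skip
j=1: add 'g' → 'qg'
j=2: add 'n' → 'qgn'
j=3: skip
j=4: add 'z' → 'qgnz'
j=5: add 'l' → 'qgnzl'
j=6: skip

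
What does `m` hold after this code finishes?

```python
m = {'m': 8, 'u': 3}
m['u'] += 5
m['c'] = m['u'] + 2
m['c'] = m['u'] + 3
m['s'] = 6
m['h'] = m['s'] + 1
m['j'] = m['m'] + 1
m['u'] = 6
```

{'m': 8, 'u': 6, 'c': 11, 's': 6, 'h': 7, 'j': 9}

m['u'] = 3+5 = 8 → {'m': 8, 'u': 8}
m['c'] = m['u']+2 = 10 → {'m': 8, 'u': 8, 'c': 10}
m['c'] = m['u']+3 = 11 → {'m': 8, 'u': 8, 'c': 11}
m['s'] = 6 → {'m': 8, 'u': 8, 'c': 11, 's': 6}
m['h'] = m['s']+1 = 7 → {'m': 8, 'u': 8, 'c': 11, 's': 6, 'h': 7}
m['j'] = m['m']+1 = 9 → {'m': 8, 'u': 8, 'c': 11, 's': 6, 'h': 7, 'j': 9}
m['u'] = 6 → {'m': 8, 'u': 6, 'c': 11, 's': 6, 'h': 7, 'j': 9}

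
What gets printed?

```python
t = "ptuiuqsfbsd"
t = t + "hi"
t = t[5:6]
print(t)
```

+ 'hi' → 'ptuiuqsfbsdhi'
slice [5:6] → 'q'

q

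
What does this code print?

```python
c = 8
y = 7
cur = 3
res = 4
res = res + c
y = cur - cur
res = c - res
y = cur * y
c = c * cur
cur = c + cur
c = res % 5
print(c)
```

1

res = 4+8 = 12
y = 3-3 = 0
res = 8-12 = -4
y = 3*0 = 0
c = 8*3 = 24
cur = 24+3 = 27
c = (-4)%5 = 1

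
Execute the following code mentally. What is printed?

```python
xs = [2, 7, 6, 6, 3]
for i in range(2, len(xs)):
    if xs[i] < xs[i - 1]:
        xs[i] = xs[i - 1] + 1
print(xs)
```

i=2: 6<7, xs[2] = 7+1 = 8 → [2, 7, 8, 6, 3]
i=3: 6<8, xs[3] = 8+1 = 9 → [2, 7, 8, 9, 3]
i=4: 3<9, xs[4] = 9+1 = 10 → [2, 7, 8, 9, 10]

[2, 7, 8, 9, 10]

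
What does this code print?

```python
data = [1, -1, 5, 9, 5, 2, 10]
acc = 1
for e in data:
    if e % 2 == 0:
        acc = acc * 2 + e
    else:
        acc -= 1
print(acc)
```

-2

e=1: not even, acc = 1-1 = 0
e=-1: not even, acc = 0-1 = -1
e=5: not even, acc = (-1)-1 = -2
e=9: not even, acc = (-2)-1 = -3
e=5: not even, acc = (-3)-1 = -4
e=2: even, acc = (-4)*2+2 = -6
e=10: even, acc = (-6)*2+10 = -2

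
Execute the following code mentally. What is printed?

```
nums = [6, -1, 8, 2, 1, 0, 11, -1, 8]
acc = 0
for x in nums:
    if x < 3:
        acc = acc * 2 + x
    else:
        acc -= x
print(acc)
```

x=6: not <3, acc = 0-6 = -6
x=-1: <3, acc = (-6)*2+(-1) = -13
x=8: not <3, acc = (-13)-8 = -21
x=2: <3, acc = (-21)*2+2 = -40
x=1: <3, acc = (-40)*2+1 = -79
x=0: <3, acc = (-79)*2+0 = -158
x=11: not <3, acc = (-158)-11 = -169
x=-1: <3, acc = (-169)*2+(-1) = -339
x=8: not <3, acc = (-339)-8 = -347

-347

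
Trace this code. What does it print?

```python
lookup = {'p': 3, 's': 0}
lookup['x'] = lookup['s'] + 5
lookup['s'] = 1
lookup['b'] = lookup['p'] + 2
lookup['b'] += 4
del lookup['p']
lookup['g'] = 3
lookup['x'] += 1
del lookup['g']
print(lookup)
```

{'s': 1, 'x': 6, 'b': 9}

lookup['x'] = lookup['s']+5 = 5 → {'p': 3, 's': 0, 'x': 5}
lookup['s'] = 1 → {'p': 3, 's': 1, 'x': 5}
lookup['b'] = lookup['p']+2 = 5 → {'p': 3, 's': 1, 'x': 5, 'b': 5}
lookup['b'] = 5+4 = 9 → {'p': 3, 's': 1, 'x': 5, 'b': 9}
del 'p' → {'s': 1, 'x': 5, 'b': 9}
lookup['g'] = 3 → {'s': 1, 'x': 5, 'b': 9, 'g': 3}
lookup['x'] = 5+1 = 6 → {'s': 1, 'x': 6, 'b': 9, 'g': 3}
del 'g' → {'s': 1, 'x': 6, 'b': 9}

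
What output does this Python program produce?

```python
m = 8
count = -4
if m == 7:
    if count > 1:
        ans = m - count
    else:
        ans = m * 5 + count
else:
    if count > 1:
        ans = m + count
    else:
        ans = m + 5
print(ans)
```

13

m=8, count=-4
m == 7 is False; count > 1 is False
→ ans = m + 5 = 13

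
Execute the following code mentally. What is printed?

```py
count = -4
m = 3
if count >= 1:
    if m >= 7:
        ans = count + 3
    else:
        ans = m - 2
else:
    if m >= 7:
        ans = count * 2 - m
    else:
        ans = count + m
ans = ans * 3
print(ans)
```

-3

count=-4, m=3
count >= 1 is False; m >= 7 is False
→ ans = count + m = -1
ans = (-1)*3 = -3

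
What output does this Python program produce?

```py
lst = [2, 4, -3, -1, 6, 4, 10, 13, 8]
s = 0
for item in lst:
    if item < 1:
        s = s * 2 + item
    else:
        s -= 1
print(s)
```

item=2: not <1, s = 0-1 = -1
item=4: not <1, s = (-1)-1 = -2
item=-3: <1, s = (-2)*2+(-3) = -7
item=-1: <1, s = (-7)*2+(-1) = -15
item=6: not <1, s = (-15)-1 = -16
item=4: not <1, s = (-16)-1 = -17
item=10: not <1, s = (-17)-1 = -18
item=13: not <1, s = (-18)-1 = -19
item=8: not <1, s = (-19)-1 = -20

-20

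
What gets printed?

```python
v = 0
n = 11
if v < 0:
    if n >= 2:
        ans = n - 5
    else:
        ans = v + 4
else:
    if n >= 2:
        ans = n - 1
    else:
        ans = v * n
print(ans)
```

v=0, n=11
v < 0 is False; n >= 2 is True
→ ans = n - 1 = 10

10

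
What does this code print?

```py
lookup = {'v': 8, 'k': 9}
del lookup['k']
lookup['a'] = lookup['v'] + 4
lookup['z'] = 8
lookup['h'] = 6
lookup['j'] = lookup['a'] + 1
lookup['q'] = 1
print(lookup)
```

{'v': 8, 'a': 12, 'z': 8, 'h': 6, 'j': 13, 'q': 1}

del 'k' → {'v': 8}
lookup['a'] = lookup['v']+4 = 12 → {'v': 8, 'a': 12}
lookup['z'] = 8 → {'v': 8, 'a': 12, 'z': 8}
lookup['h'] = 6 → {'v': 8, 'a': 12, 'z': 8, 'h': 6}
lookup['j'] = lookup['a']+1 = 13 → {'v': 8, 'a': 12, 'z': 8, 'h': 6, 'j': 13}
lookup['q'] = 1 → {'v': 8, 'a': 12, 'z': 8, 'h': 6, 'j': 13, 'q': 1}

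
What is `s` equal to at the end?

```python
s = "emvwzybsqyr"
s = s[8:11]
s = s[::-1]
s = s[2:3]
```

'q'

slice [8:11] → 'qyr'
reverse → 'ryq'
slice [2:3] → 'q'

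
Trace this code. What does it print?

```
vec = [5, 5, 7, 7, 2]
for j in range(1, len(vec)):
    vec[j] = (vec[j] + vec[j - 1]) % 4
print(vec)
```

[5, 2, 1, 0, 2]

j=1: vec[1] = (5+5)%4 = 2 → [5, 2, 7, 7, 2]
j=2: vec[2] = (7+2)%4 = 1 → [5, 2, 1, 7, 2]
j=3: vec[3] = (7+1)%4 = 0 → [5, 2, 1, 0, 2]
j=4: vec[4] = (2+0)%4 = 2 → [5, 2, 1, 0, 2]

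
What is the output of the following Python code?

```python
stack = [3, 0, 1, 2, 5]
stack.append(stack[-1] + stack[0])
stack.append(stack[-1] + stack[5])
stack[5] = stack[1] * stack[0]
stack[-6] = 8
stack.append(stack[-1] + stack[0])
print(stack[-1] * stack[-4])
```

append stack[-1]+stack[0] = 5+3 = 8 → [3, 0, 1, 2, 5, 8]
append stack[-1]+stack[5] = 8+8 = 16 → [3, 0, 1, 2, 5, 8, 16]
stack[5] = stack[1]*stack[0] = 0*3 = 0 → [3, 0, 1, 2, 5, 0, 16]
stack[-6] = 8 → [3, 8, 1, 2, 5, 0, 16]
append stack[-1]+stack[0] = 16+3 = 19 → [3, 8, 1, 2, 5, 0, 16, 19]
stack[-1]*stack[-4] = 19*5 = 95

95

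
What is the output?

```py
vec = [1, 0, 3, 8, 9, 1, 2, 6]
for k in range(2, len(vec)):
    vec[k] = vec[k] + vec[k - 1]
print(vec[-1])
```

k=2: vec[2] = 3+0 = 3 → [1, 0, 3, 8, 9, 1, 2, 6]
k=3: vec[3] = 8+3 = 11 → [1, 0, 3, 11, 9, 1, 2, 6]
k=4: vec[4] = 9+11 = 20 → [1, 0, 3, 11, 20, 1, 2, 6]
k=5: vec[5] = 1+20 = 21 → [1, 0, 3, 11, 20, 21, 2, 6]
k=6: vec[6] = 2+21 = 23 → [1, 0, 3, 11, 20, 21, 23, 6]
k=7: vec[7] = 6+23 = 29 → [1, 0, 3, 11, 20, 21, 23, 29]

29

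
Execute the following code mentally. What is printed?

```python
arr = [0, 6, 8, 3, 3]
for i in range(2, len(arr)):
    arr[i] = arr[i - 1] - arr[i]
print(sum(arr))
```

i=2: arr[2] = 6-8 = -2 → [0, 6, -2, 3, 3]
i=3: arr[3] = (-2)-3 = -5 → [0, 6, -2, -5, 3]
i=4: arr[4] = (-5)-3 = -8 → [0, 6, -2, -5, -8]
sum = -9

-9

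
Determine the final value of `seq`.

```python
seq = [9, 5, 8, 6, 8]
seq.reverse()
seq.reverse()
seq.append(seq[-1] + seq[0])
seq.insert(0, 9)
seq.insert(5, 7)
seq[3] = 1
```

[9, 9, 5, 1, 6, 7, 8, 17]

reverse → [8, 6, 8, 5, 9]
reverse → [9, 5, 8, 6, 8]
append seq[-1]+seq[0] = 8+9 = 17 → [9, 5, 8, 6, 8, 17]
insert 9 at 0 → [9, 9, 5, 8, 6, 8, 17]
insert 7 at 5 → [9, 9, 5, 8, 6, 7, 8, 17]
seq[3] = 1 → [9, 9, 5, 1, 6, 7, 8, 17]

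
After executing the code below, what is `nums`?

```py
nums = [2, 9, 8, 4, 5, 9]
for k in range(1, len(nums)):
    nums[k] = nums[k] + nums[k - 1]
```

k=1: nums[1] = 9+2 = 11 → [2, 11, 8, 4, 5, 9]
k=2: nums[2] = 8+11 = 19 → [2, 11, 19, 4, 5, 9]
k=3: nums[3] = 4+19 = 23 → [2, 11, 19, 23, 5, 9]
k=4: nums[4] = 5+23 = 28 → [2, 11, 19, 23, 28, 9]
k=5: nums[5] = 9+28 = 37 → [2, 11, 19, 23, 28, 37]

[2, 11, 19, 23, 28, 37]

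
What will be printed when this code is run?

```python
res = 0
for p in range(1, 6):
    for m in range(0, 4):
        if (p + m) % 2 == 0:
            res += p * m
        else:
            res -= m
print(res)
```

p=1,m=0: odd sum, res = 0-0 = 0
p=1,m=1: even sum, res = 0+1 = 1
p=1,m=2: odd sum, res = 1-2 = -1
p=1,m=3: even sum, res = (-1)+3 = 2
p=2,m=0: even sum, res = 2+0 = 2
p=2,m=1: odd sum, res = 2-1 = 1
p=2,m=2: even sum, res = 1+4 = 5
p=2,m=3: odd sum, res = 5-3 = 2
p=3,m=0: odd sum, res = 2-0 = 2
p=3,m=1: even sum, res = 2+3 = 5
p=3,m=2: odd sum, res = 5-2 = 3
p=3,m=3: even sum, res = 3+9 = 12
p=4,m=0: even sum, res = 12+0 = 12
p=4,m=1: odd sum, res = 12-1 = 11
p=4,m=2: even sum, res = 11+8 = 19
p=4,m=3: odd sum, res = 19-3 = 16
p=5,m=0: odd sum, res = 16-0 = 16
p=5,m=1: even sum, res = 16+5 = 21
p=5,m=2: odd sum, res = 21-2 = 19
p=5,m=3: even sum, res = 19+15 = 34

34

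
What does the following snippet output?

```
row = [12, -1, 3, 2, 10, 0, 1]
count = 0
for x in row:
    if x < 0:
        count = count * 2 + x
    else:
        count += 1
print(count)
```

x=12: not <0, count = 0+1 = 1
x=-1: <0, count = 1*2+(-1) = 1
x=3: not <0, count = 1+1 = 2
x=2: not <0, count = 2+1 = 3
x=10: not <0, count = 3+1 = 4
x=0: not <0, count = 4+1 = 5
x=1: not <0, count = 5+1 = 6

6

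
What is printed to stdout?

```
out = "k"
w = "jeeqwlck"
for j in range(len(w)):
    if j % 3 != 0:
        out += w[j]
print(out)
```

keewlk

j=0: skip
j=1: add 'e' → 'ke'
j=2: add 'e' → 'kee'
j=3: skip
j=4: add 'w' → 'keew'
j=5: add 'l' → 'keewl'
j=6: skip
j=7: add 'k' → 'keewlk'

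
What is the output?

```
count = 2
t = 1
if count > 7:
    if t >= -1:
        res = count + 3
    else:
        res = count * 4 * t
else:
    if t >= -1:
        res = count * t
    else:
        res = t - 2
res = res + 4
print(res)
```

count=2, t=1
count > 7 is False; t >= -1 is True
→ res = count * t = 2
res = 2+4 = 6

6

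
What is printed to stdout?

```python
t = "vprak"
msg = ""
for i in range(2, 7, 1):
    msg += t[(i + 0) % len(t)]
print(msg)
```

rakvp

i=2: add t[2]='r' → 'r'
i=3: add t[3]='a' → 'ra'
i=4: add t[4]='k' → 'rak'
i=5: add t[0]='v' → 'rakv'
i=6: add t[1]='p' → 'rakvp'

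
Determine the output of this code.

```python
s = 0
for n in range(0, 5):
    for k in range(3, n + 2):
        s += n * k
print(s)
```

n=2,k=3: s = 0+6 = 6
n=3,k=3: s = 6+9 = 15
n=3,k=4: s = 15+12 = 27
n=4,k=3: s = 27+12 = 39
n=4,k=4: s = 39+16 = 55
n=4,k=5: s = 55+20 = 75

75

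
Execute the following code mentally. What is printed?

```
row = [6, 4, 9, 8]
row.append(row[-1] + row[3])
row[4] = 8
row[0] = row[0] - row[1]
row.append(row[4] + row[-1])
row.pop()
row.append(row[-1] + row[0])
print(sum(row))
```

append row[-1]+row[3] = 8+8 = 16 → [6, 4, 9, 8, 16]
row[4] = 8 → [6, 4, 9, 8, 8]
row[0] = row[0]-row[1] = 6-4 = 2 → [2, 4, 9, 8, 8]
append row[4]+row[-1] = 8+8 = 16 → [2, 4, 9, 8, 8, 16]
pop() removes 16 → [2, 4, 9, 8, 8]
append row[-1]+row[0] = 8+2 = 10 → [2, 4, 9, 8, 8, 10]
sum = 41

41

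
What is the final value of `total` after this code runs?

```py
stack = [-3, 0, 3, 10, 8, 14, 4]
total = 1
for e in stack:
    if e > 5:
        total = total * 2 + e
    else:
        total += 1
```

e=-3: not >5, total = 1+1 = 2
e=0: not >5, total = 2+1 = 3
e=3: not >5, total = 3+1 = 4
e=10: >5, total = 4*2+10 = 18
e=8: >5, total = 18*2+8 = 44
e=14: >5, total = 44*2+14 = 102
e=4: not >5, total = 102+1 = 103

103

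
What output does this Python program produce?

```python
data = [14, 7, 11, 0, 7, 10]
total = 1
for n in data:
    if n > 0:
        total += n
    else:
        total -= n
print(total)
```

50

n=14: >0, total = 1+14 = 15
n=7: >0, total = 15+7 = 22
n=11: >0, total = 22+11 = 33
n=0: not >0, total = 33-0 = 33
n=7: >0, total = 33+7 = 40
n=10: >0, total = 40+10 = 50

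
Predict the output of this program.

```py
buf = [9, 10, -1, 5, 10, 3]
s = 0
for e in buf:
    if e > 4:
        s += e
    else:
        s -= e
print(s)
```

32

e=9: >4, s = 0+9 = 9
e=10: >4, s = 9+10 = 19
e=-1: not >4, s = 19-(-1) = 20
e=5: >4, s = 20+5 = 25
e=10: >4, s = 25+10 = 35
e=3: not >4, s = 35-3 = 32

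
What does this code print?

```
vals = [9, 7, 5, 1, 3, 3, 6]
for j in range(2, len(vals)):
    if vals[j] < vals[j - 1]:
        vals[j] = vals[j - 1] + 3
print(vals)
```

j=2: 5<7, vals[2] = 7+3 = 10 → [9, 7, 10, 1, 3, 3, 6]
j=3: 1<10, vals[3] = 10+3 = 13 → [9, 7, 10, 13, 3, 3, 6]
j=4: 3<13, vals[4] = 13+3 = 16 → [9, 7, 10, 13, 16, 3, 6]
j=5: 3<16, vals[5] = 16+3 = 19 → [9, 7, 10, 13, 16, 19, 6]
j=6: 6<19, vals[6] = 19+3 = 22 → [9, 7, 10, 13, 16, 19, 22]

[9, 7, 10, 13, 16, 19, 22]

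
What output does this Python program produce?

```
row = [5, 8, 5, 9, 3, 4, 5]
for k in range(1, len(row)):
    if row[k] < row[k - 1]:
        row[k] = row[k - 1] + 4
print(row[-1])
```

28

k=1: 8>=5, unchanged → [5, 8, 5, 9, 3, 4, 5]
k=2: 5<8, row[2] = 8+4 = 12 → [5, 8, 12, 9, 3, 4, 5]
k=3: 9<12, row[3] = 12+4 = 16 → [5, 8, 12, 16, 3, 4, 5]
k=4: 3<16, row[4] = 16+4 = 20 → [5, 8, 12, 16, 20, 4, 5]
k=5: 4<20, row[5] = 20+4 = 24 → [5, 8, 12, 16, 20, 24, 5]
k=6: 5<24, row[6] = 24+4 = 28 → [5, 8, 12, 16, 20, 24, 28]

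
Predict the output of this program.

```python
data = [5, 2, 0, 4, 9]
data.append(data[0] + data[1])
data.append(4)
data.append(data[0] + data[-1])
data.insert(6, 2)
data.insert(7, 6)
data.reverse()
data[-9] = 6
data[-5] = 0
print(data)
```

[9, 6, 6, 2, 7, 0, 4, 0, 2, 5]

append data[0]+data[1] = 5+2 = 7 → [5, 2, 0, 4, 9, 7]
append 4 → [5, 2, 0, 4, 9, 7, 4]
append data[0]+data[-1] = 5+4 = 9 → [5, 2, 0, 4, 9, 7, 4, 9]
insert 2 at 6 → [5, 2, 0, 4, 9, 7, 2, 4, 9]
insert 6 at 7 → [5, 2, 0, 4, 9, 7, 2, 6, 4, 9]
reverse → [9, 4, 6, 2, 7, 9, 4, 0, 2, 5]
data[-9] = 6 → [9, 6, 6, 2, 7, 9, 4, 0, 2, 5]
data[-5] = 0 → [9, 6, 6, 2, 7, 0, 4, 0, 2, 5]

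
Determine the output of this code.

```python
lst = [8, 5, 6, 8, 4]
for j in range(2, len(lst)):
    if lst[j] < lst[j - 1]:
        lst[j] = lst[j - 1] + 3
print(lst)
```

j=2: 6>=5, unchanged → [8, 5, 6, 8, 4]
j=3: 8>=6, unchanged → [8, 5, 6, 8, 4]
j=4: 4<8, lst[4] = 8+3 = 11 → [8, 5, 6, 8, 11]

[8, 5, 6, 8, 11]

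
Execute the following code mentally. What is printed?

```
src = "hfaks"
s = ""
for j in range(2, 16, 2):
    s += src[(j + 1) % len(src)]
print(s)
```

j=2: add src[3]='k' → 'k'
j=4: add src[0]='h' → 'kh'
j=6: add src[2]='a' → 'kha'
j=8: add src[4]='s' → 'khas'
j=10: add src[1]='f' → 'khasf'
j=12: add src[3]='k' → 'khasfk'
j=14: add src[0]='h' → 'khasfkh'

khasfkh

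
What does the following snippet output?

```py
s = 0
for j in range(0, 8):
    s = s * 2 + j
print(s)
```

247

j=0: s = 0*2+0 = 0
j=1: s = 0*2+1 = 1
j=2: s = 1*2+2 = 4
j=3: s = 4*2+3 = 11
j=4: s = 11*2+4 = 26
j=5: s = 26*2+5 = 57
j=6: s = 57*2+6 = 120
j=7: s = 120*2+7 = 247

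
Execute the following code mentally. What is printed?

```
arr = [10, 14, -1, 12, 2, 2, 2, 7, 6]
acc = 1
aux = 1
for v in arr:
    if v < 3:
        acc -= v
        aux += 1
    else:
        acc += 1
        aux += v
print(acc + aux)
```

55

v=10: not <3, acc = 1+1 = 2; aux=11
v=14: not <3, acc = 2+1 = 3; aux=25
v=-1: <3, acc = 3-(-1) = 4; aux=26
v=12: not <3, acc = 4+1 = 5; aux=38
v=2: <3, acc = 5-2 = 3; aux=39
v=2: <3, acc = 3-2 = 1; aux=40
v=2: <3, acc = 1-2 = -1; aux=41
v=7: not <3, acc = (-1)+1 = 0; aux=48
v=6: not <3, acc = 0+1 = 1; aux=54
acc+aux = 1+54 = 55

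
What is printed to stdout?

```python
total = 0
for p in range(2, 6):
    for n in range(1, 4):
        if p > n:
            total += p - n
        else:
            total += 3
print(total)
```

p=2,n=1: 2>1, total = 0+1 = 1
p=2,n=2: not 2>2, total = 1+3 = 4
p=2,n=3: not 2>3, total = 4+3 = 7
p=3,n=1: 3>1, total = 7+2 = 9
p=3,n=2: 3>2, total = 9+1 = 10
p=3,n=3: not 3>3, total = 10+3 = 13
p=4,n=1: 4>1, total = 13+3 = 16
p=4,n=2: 4>2, total = 16+2 = 18
p=4,n=3: 4>3, total = 18+1 = 19
p=5,n=1: 5>1, total = 19+4 = 23
p=5,n=2: 5>2, total = 23+3 = 26
p=5,n=3: 5>3, total = 26+2 = 28

28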